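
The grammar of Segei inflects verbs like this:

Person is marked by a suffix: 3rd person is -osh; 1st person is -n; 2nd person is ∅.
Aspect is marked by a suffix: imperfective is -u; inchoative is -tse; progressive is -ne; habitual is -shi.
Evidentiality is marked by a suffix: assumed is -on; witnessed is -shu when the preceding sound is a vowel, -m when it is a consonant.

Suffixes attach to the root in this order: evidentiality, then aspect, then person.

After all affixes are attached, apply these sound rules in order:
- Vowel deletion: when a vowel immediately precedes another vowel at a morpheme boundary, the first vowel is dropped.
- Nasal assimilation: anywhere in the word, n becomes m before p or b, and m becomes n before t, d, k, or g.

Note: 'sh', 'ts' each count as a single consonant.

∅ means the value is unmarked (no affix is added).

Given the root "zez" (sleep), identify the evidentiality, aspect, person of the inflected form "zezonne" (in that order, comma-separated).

assumed, progressive, 2nd person

Segment: zez-on-ne.
evidentiality: -on → assumed.
aspect: -ne → progressive.
person: ∅ → 2nd person.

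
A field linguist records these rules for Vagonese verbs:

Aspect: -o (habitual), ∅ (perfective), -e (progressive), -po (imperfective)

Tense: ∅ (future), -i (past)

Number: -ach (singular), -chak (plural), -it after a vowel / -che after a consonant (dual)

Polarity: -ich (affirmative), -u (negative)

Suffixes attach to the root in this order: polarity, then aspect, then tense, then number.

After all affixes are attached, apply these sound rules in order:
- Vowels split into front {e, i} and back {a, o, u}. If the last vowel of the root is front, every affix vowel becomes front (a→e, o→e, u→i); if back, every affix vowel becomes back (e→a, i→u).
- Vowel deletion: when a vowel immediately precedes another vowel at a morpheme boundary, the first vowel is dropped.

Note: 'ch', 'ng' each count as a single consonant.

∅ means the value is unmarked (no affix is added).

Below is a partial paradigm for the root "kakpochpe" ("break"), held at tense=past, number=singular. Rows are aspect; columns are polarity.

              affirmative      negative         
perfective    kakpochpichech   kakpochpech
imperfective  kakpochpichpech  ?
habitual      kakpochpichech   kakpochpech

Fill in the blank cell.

kakpochpipech

Attach polarity negative -u → kakpochpeu.
Attach aspect imperfective -po → kakpochpeupo.
Attach tense past -i → kakpochpeupoi.
Attach number singular -ach → kakpochpeupoiach.
Apply vowel harmony: kakpochpeupoiach → kakpochpeipeiech.
Apply vowel deletion: kakpochpeipeiech → kakpochpipech.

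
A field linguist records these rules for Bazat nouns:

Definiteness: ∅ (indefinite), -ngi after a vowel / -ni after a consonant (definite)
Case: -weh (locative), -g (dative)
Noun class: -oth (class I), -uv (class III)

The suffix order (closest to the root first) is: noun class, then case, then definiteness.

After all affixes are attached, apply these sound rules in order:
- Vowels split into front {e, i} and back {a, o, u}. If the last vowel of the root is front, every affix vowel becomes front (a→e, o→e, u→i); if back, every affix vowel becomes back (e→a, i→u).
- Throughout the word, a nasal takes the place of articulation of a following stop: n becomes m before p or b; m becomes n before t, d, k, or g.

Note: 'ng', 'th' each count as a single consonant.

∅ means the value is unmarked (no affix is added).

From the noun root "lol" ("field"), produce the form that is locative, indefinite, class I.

Attach noun class class I -oth → loloth.
Attach case locative -weh → lolothweh.
definiteness = indefinite: zero marking, form stays lolothweh.
Apply vowel harmony: lolothweh → lolothwah.
Nasal assimilation: no change.

lolothwah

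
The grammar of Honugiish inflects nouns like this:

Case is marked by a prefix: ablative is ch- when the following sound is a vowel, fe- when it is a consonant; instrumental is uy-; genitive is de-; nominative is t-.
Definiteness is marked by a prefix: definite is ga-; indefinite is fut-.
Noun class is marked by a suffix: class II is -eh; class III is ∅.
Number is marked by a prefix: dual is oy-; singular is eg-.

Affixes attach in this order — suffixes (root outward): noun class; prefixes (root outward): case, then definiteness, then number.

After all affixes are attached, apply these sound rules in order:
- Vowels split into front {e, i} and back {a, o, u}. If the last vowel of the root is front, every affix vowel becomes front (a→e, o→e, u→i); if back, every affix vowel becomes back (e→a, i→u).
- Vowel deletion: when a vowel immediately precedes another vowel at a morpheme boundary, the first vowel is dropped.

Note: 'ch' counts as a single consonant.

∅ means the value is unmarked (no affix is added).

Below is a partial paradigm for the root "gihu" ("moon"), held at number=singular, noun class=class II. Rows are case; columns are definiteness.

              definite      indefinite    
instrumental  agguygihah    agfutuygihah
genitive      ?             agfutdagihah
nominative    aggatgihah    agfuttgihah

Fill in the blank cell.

Attach case genitive de- → degihu.
Attach definiteness definite ga- → gadegihu.
Attach number singular eg- → eggadegihu.
Attach noun class class II -eh → eggadegihueh.
Apply vowel harmony: eggadegihueh → aggadagihuah.
Apply vowel deletion: aggadagihuah → aggadagihah.

aggadagihah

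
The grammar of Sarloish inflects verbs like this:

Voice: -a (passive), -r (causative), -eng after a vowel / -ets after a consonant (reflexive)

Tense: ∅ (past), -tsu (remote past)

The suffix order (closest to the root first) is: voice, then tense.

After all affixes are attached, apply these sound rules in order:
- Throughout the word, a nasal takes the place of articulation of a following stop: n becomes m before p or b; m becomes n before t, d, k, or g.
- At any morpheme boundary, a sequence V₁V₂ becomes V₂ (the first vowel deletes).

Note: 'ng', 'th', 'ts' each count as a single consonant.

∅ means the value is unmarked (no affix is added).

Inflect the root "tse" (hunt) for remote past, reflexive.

tsengtsu

Attach voice reflexive -eng (after vowel 'e') → tseeng.
Attach tense remote past -tsu → tseengtsu.
Nasal assimilation: no change.
Apply vowel deletion: tseengtsu → tsengtsu.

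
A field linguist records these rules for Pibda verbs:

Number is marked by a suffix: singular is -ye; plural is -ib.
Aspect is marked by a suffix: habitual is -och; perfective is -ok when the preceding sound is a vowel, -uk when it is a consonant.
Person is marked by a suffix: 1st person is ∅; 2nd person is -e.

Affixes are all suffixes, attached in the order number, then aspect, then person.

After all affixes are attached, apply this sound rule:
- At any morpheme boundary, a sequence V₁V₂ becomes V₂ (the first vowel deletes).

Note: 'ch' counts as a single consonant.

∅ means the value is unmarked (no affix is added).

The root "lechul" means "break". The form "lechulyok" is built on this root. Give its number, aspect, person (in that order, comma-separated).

Segment: lechul-ye-ok.
number: -ye → singular.
aspect: -ok/uk → perfective.
person: ∅ → 1st person.

singular, perfective, 1st person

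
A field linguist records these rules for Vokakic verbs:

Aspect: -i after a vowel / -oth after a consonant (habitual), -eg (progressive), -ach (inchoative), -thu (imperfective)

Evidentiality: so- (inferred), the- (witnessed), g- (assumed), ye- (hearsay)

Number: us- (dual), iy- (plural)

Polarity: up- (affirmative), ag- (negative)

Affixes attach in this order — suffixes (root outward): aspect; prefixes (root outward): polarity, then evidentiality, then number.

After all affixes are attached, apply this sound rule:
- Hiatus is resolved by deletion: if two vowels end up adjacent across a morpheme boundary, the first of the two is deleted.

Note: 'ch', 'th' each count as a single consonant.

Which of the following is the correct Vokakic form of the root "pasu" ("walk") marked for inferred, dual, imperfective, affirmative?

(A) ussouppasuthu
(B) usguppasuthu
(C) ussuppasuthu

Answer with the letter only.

Attach aspect imperfective -thu → pasuthu.
Attach polarity affirmative up- → uppasuthu.
Attach evidentiality inferred so- → souppasuthu.
Attach number dual us- → ussouppasuthu.
Apply vowel deletion: ussouppasuthu → ussuppasuthu.
So the correct form is ussuppasuthu, option (C).
(A) ussouppasuthu is wrong: it fails to apply the sound rule(s).
(B) usguppasuthu is wrong: it uses assumed instead of inferred for evidentiality.

C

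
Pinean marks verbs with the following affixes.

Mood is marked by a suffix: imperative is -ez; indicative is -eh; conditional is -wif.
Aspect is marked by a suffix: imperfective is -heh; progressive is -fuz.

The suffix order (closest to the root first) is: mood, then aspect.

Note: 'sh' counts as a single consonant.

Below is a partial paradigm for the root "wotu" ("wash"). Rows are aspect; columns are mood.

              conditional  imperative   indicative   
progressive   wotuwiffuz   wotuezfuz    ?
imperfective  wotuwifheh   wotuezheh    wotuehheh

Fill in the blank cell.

wotuehfuz

Attach mood indicative -eh → wotueh.
Attach aspect progressive -fuz → wotuehfuz.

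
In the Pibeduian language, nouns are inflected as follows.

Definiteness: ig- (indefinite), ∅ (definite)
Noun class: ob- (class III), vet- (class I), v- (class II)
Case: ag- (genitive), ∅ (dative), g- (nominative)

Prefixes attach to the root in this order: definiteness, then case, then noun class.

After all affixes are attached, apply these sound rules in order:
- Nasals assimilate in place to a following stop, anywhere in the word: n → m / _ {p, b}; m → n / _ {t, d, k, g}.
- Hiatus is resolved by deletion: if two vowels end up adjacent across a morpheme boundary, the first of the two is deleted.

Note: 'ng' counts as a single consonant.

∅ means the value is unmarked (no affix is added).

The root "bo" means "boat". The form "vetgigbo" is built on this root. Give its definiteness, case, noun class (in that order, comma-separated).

indefinite, nominative, class I

Segment: vet-g-ig-bo.
definiteness: ig- → indefinite.
case: g- → nominative.
noun class: vet- → class I.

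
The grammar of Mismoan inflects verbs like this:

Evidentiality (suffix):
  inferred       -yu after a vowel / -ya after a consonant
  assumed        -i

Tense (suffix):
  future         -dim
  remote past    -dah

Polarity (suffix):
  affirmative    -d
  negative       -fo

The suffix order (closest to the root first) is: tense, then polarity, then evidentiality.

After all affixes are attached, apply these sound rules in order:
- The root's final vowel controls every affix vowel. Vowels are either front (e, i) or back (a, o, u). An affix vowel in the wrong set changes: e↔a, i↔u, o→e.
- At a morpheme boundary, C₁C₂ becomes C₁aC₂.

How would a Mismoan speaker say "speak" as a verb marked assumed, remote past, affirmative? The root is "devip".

devipadehadi

Attach tense remote past -dah → devipdah.
Attach polarity affirmative -d → devipdahd.
Attach evidentiality assumed -i → devipdahdi.
Apply vowel harmony: devipdahdi → devipdehdi.
Apply epenthesis: devipdehdi → devipadehadi.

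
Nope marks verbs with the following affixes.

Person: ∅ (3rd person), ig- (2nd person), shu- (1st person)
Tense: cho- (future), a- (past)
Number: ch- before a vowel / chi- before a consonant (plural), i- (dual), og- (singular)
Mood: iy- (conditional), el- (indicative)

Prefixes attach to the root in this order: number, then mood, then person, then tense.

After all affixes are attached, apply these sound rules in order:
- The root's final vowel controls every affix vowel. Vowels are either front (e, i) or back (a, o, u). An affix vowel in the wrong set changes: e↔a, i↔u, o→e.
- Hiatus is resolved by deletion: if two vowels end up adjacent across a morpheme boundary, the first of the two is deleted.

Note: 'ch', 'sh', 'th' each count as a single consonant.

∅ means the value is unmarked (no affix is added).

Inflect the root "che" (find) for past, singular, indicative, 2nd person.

Attach number singular og- → ogche.
Attach mood indicative el- → elogche.
Attach person 2nd person ig- → igelogche.
Attach tense past a- → aigelogche.
Apply vowel harmony: aigelogche → eigelegche.
Apply vowel deletion: eigelegche → igelegche.

igelegche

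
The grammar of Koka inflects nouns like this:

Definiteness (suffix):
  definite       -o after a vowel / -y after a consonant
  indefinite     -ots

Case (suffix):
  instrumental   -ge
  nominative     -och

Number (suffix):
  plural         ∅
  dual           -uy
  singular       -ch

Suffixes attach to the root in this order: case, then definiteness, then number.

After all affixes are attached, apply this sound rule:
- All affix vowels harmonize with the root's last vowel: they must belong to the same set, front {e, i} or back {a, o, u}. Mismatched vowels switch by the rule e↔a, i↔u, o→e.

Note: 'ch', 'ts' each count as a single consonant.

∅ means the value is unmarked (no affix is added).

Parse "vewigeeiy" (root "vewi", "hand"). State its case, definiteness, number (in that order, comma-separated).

Segment: vewi-ge-o-uy.
case: -ge → instrumental.
definiteness: -o/y → definite.
number: -uy → dual.

instrumental, definite, dual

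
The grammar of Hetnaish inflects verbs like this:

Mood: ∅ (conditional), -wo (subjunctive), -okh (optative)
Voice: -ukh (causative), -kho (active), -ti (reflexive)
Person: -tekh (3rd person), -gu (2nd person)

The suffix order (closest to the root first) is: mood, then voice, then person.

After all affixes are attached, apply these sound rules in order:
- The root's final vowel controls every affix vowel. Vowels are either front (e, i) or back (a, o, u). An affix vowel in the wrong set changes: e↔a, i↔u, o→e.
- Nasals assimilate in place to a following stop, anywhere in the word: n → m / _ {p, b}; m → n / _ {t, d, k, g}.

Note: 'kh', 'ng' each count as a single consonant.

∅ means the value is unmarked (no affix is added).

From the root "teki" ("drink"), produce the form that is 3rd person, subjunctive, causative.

Attach mood subjunctive -wo → tekiwo.
Attach voice causative -ukh → tekiwoukh.
Attach person 3rd person -tekh → tekiwoukhtekh.
Apply vowel harmony: tekiwoukhtekh → tekiweikhtekh.
Nasal assimilation: no change.

tekiweikhtekh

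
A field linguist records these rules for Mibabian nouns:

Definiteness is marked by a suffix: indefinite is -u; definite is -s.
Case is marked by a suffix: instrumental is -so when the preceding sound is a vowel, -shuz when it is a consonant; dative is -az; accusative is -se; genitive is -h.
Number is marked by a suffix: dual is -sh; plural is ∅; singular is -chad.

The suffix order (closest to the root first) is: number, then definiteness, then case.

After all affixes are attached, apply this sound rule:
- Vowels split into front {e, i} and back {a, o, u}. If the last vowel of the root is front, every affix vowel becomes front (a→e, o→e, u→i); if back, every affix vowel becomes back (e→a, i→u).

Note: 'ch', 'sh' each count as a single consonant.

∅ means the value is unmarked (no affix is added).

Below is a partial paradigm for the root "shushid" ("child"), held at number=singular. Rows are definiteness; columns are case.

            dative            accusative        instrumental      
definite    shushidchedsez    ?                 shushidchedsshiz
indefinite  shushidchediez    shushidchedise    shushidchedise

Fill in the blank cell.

shushidchedsse

Attach number singular -chad → shushidchad.
Attach definiteness definite -s → shushidchads.
Attach case accusative -se → shushidchadsse.
Apply vowel harmony: shushidchadsse → shushidchedsse.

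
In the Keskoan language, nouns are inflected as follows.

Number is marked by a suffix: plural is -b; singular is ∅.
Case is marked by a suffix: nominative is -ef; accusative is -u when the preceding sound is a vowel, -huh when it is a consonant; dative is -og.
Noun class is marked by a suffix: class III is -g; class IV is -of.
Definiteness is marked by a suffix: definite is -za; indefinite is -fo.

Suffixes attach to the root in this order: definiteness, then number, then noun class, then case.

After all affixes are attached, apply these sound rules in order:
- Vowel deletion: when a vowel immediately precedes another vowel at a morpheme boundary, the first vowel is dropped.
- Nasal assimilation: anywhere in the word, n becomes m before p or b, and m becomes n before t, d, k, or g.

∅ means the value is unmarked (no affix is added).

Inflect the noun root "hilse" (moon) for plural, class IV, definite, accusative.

hilsezabofhuh

Attach definiteness definite -za → hilseza.
Attach number plural -b → hilsezab.
Attach noun class class IV -of → hilsezabof.
Attach case accusative -huh (after consonant 'f') → hilsezabofhuh.
Vowel deletion: no change.
Nasal assimilation: no change.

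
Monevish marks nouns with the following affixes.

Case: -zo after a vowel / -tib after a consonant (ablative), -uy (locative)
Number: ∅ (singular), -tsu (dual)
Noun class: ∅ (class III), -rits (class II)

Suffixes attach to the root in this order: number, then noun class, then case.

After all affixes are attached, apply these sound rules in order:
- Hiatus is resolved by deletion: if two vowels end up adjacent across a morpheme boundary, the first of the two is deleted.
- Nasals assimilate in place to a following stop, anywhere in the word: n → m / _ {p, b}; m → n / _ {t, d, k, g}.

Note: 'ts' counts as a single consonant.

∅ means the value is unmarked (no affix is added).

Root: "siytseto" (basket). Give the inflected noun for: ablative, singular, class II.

siytsetoritstib

number = singular: zero marking, form stays siytseto.
Attach noun class class II -rits → siytsetorits.
Attach case ablative -tib (after consonant 'ts') → siytsetoritstib.
Vowel deletion: no change.
Nasal assimilation: no change.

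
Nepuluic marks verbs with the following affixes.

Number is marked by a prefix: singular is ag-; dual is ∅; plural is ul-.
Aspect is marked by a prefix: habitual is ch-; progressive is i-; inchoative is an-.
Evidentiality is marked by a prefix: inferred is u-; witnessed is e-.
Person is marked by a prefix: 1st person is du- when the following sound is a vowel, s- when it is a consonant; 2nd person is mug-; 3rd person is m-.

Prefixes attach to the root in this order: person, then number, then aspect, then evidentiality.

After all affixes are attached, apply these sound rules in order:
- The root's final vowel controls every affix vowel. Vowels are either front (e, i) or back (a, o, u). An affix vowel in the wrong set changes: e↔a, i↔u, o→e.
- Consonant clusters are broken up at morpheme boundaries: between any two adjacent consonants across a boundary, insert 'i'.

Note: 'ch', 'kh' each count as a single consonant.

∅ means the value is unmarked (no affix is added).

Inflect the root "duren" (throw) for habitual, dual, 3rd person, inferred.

Attach person 3rd person m- → mduren.
number = dual: zero marking, form stays mduren.
Attach aspect habitual ch- → chmduren.
Attach evidentiality inferred u- → uchmduren.
Apply vowel harmony: uchmduren → ichmduren.
Apply epenthesis: ichmduren → ichimiduren.

ichimiduren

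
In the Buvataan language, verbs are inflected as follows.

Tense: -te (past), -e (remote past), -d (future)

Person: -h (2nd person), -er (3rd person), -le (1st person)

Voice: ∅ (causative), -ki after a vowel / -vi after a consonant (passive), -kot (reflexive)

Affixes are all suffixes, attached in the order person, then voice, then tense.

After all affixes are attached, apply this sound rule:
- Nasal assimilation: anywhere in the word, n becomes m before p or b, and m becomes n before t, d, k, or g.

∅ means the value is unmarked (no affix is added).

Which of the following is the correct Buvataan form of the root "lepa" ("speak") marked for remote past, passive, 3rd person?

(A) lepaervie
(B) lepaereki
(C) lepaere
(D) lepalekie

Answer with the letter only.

A

Attach person 3rd person -er → lepaer.
Attach voice passive -vi (after consonant 'r') → lepaervi.
Attach tense remote past -e → lepaervie.
Nasal assimilation: no change.
So the correct form is lepaervie, option (A).
(B) lepaereki is wrong: it has the affixes in the wrong order.
(C) lepaere is wrong: it uses causative instead of passive for voice.
(D) lepalekie is wrong: it uses 1st person instead of 3rd person for person.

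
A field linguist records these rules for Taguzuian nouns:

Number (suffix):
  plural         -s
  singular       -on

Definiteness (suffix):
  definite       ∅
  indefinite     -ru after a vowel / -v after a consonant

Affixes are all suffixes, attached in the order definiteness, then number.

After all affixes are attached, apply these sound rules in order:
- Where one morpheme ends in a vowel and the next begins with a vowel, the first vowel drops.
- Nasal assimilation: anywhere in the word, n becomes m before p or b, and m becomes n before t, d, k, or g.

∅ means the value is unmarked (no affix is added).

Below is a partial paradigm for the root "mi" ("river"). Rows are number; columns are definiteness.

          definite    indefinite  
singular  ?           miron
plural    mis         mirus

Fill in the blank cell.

definiteness = definite: zero marking, form stays mi.
Attach number singular -on → mion.
Apply vowel deletion: mion → mon.
Nasal assimilation: no change.

mon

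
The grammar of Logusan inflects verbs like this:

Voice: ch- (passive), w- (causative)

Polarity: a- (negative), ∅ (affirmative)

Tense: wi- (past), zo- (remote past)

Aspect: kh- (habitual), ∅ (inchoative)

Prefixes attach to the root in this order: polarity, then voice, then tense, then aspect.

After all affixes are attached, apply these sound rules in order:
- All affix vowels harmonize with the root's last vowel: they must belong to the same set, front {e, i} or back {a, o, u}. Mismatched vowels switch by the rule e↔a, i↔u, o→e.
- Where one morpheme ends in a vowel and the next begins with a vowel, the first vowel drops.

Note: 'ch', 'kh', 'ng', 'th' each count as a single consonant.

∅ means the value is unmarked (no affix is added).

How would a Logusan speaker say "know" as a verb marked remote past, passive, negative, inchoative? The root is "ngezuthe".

zechengezuthe

Attach polarity negative a- → angezuthe.
Attach voice passive ch- → changezuthe.
Attach tense remote past zo- → zochangezuthe.
aspect = inchoative: zero marking, form stays zochangezuthe.
Apply vowel harmony: zochangezuthe → zechengezuthe.
Vowel deletion: no change.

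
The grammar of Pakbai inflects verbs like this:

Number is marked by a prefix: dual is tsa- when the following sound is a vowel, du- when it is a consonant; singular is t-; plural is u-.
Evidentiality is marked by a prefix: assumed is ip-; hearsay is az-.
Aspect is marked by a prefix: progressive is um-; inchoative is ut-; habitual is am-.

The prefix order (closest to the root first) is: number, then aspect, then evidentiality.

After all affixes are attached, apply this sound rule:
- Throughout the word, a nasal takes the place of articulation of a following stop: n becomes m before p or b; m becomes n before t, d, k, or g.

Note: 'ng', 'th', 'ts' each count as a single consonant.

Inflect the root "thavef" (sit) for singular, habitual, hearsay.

Attach number singular t- → tthavef.
Attach aspect habitual am- → amtthavef.
Attach evidentiality hearsay az- → azamtthavef.
Apply nasal assimilation: azamtthavef → azantthavef.

azantthavef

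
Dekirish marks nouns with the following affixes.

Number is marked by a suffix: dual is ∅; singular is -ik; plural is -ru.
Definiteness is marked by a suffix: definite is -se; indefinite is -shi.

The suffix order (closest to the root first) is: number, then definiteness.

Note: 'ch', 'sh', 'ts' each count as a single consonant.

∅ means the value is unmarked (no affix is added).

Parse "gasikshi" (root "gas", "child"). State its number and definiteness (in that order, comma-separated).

Segment: gas-ik-shi.
number: -ik → singular.
definiteness: -shi → indefinite.

singular, indefinite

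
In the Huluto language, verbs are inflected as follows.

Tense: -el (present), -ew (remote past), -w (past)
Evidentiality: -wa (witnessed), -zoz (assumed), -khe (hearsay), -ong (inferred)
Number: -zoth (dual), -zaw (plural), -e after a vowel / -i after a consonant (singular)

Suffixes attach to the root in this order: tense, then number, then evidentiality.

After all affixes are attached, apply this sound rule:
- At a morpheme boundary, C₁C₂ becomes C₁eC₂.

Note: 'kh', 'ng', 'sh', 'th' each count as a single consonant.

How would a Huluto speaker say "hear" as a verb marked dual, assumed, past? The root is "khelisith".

khelisithewezothezoz

Attach tense past -w → khelisithw.
Attach number dual -zoth → khelisithwzoth.
Attach evidentiality assumed -zoz → khelisithwzothzoz.
Apply epenthesis: khelisithwzothzoz → khelisithewezothezoz.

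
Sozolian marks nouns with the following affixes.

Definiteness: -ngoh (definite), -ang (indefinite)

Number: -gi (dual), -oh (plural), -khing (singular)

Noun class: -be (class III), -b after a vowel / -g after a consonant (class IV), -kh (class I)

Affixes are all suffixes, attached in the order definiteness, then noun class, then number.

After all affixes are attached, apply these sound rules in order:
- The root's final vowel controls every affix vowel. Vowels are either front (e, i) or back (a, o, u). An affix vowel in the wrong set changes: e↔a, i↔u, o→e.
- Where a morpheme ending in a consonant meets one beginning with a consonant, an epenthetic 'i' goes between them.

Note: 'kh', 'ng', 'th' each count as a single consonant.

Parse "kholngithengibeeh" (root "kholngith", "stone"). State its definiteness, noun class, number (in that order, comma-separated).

indefinite, class III, plural

Segment: kholngith-ang-be-oh.
definiteness: -ang → indefinite.
noun class: -be → class III.
number: -oh → plural.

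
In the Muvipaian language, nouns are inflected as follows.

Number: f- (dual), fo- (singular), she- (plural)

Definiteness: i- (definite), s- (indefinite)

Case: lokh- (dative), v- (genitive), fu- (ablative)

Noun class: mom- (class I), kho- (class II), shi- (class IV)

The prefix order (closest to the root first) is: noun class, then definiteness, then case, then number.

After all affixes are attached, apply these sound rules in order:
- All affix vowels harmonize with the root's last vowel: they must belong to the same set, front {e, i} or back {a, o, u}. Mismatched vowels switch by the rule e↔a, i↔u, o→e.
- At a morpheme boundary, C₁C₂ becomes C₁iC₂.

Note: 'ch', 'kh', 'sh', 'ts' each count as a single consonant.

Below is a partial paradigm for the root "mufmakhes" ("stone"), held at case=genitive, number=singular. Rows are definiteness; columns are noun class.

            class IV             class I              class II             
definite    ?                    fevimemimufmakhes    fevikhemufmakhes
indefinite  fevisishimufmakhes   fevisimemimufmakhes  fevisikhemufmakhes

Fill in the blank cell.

fevishimufmakhes

Attach noun class class IV shi- → shimufmakhes.
Attach definiteness definite i- → ishimufmakhes.
Attach case genitive v- → vishimufmakhes.
Attach number singular fo- → fovishimufmakhes.
Apply vowel harmony: fovishimufmakhes → fevishimufmakhes.
Epenthesis: no change.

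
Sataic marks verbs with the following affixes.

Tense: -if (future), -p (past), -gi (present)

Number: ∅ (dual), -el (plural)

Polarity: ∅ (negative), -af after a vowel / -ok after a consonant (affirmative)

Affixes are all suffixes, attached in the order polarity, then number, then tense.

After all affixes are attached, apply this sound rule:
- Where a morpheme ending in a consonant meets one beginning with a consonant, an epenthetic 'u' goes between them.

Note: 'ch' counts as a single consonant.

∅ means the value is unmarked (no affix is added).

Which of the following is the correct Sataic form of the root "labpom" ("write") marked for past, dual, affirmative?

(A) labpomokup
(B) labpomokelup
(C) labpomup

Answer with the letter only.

A

Attach polarity affirmative -ok (after consonant 'm') → labpomok.
number = dual: zero marking, form stays labpomok.
Attach tense past -p → labpomokp.
Apply epenthesis: labpomokp → labpomokup.
So the correct form is labpomokup, option (A).
(B) labpomokelup is wrong: it uses plural instead of dual for number.
(C) labpomup is wrong: it uses negative instead of affirmative for polarity.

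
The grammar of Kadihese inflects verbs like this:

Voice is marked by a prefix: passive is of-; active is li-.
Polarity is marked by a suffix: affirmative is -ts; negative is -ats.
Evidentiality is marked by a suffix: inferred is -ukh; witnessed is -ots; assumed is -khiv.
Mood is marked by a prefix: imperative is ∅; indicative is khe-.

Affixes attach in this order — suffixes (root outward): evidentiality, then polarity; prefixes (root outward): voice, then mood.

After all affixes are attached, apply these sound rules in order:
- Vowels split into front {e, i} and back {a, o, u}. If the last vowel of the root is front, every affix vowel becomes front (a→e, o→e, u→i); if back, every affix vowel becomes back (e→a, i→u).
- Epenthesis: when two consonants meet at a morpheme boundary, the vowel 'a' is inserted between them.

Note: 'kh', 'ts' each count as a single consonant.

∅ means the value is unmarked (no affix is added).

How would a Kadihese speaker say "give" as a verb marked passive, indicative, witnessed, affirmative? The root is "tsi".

Attach evidentiality witnessed -ots → tsiots.
Attach polarity affirmative -ts → tsiotsts.
Attach voice passive of- → oftsiotsts.
Attach mood indicative khe- → kheoftsiotsts.
Apply vowel harmony: kheoftsiotsts → kheeftsietsts.
Apply epenthesis: kheeftsietsts → kheefatsietsats.

kheefatsietsats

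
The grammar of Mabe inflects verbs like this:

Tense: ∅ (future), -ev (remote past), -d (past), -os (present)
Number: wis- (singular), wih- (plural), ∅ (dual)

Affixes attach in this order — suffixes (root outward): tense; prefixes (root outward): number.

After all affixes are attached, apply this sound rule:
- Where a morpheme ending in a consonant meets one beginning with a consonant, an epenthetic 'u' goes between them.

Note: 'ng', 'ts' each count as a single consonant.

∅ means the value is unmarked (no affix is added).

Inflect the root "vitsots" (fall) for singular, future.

wisuvitsots

tense = future: zero marking, form stays vitsots.
Attach number singular wis- → wisvitsots.
Apply epenthesis: wisvitsots → wisuvitsots.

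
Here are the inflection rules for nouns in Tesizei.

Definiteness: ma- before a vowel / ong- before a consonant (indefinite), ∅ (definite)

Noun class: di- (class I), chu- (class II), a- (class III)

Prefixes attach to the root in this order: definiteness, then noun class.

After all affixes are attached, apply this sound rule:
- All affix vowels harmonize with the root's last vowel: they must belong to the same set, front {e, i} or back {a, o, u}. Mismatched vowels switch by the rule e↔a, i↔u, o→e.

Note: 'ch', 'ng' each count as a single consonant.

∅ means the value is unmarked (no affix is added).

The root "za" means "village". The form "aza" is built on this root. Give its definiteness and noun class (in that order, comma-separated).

definite, class III

Segment: a-za.
definiteness: ∅ → definite.
noun class: a- → class III.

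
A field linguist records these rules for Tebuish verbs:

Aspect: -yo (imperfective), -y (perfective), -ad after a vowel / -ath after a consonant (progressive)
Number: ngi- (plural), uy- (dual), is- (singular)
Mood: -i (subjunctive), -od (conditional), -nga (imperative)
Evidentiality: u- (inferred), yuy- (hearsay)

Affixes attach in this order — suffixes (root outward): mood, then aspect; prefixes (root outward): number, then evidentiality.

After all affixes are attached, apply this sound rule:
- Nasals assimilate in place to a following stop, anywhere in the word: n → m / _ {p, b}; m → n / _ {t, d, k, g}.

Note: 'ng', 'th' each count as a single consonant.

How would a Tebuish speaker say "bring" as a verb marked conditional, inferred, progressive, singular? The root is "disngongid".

Attach number singular is- → isdisngongid.
Attach evidentiality inferred u- → uisdisngongid.
Attach mood conditional -od → uisdisngongidod.
Attach aspect progressive -ath (after consonant 'd') → uisdisngongidodath.
Nasal assimilation: no change.

uisdisngongidodath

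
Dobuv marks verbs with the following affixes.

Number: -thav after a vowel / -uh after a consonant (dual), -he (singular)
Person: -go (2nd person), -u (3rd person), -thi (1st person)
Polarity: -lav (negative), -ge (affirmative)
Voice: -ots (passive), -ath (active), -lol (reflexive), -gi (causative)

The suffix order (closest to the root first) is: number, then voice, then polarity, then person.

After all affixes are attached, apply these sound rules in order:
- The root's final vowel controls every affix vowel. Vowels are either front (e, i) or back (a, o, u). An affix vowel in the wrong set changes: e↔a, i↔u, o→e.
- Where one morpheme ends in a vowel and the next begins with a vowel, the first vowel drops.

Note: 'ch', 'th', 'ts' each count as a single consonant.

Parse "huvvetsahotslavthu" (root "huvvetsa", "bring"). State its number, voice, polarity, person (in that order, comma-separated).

Segment: huvvetsa-he-ots-lav-thi.
number: -he → singular.
voice: -ots → passive.
polarity: -lav → negative.
person: -thi → 1st person.

singular, passive, negative, 1st person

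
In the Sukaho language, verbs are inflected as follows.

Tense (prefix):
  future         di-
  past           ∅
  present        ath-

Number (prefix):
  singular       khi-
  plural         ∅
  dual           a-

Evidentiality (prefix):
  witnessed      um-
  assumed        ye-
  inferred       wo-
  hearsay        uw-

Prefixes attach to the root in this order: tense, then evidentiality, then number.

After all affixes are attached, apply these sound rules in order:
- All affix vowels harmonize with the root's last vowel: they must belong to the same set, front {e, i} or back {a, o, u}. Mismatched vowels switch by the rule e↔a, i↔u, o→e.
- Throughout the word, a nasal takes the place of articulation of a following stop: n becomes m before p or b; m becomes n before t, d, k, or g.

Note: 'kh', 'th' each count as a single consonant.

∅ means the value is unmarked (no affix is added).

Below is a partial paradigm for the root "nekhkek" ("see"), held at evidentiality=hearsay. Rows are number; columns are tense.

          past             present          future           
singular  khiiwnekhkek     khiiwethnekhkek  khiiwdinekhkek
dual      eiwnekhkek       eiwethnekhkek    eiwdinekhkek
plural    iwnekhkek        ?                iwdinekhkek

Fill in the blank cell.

Attach tense present ath- → athnekhkek.
Attach evidentiality hearsay uw- → uwathnekhkek.
number = plural: zero marking, form stays uwathnekhkek.
Apply vowel harmony: uwathnekhkek → iwethnekhkek.
Nasal assimilation: no change.

iwethnekhkek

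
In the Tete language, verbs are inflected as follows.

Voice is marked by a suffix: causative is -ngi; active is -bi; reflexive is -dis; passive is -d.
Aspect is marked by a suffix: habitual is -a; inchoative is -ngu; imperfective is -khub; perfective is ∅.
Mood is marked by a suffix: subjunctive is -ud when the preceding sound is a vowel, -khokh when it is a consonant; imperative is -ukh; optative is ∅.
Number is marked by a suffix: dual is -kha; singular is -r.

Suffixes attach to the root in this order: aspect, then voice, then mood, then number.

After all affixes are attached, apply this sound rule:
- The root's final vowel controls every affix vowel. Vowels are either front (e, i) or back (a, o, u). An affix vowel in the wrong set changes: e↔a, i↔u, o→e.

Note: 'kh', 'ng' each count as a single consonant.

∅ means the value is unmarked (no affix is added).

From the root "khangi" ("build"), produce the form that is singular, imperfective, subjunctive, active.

khangikhibbiidr

Attach aspect imperfective -khub → khangikhub.
Attach voice active -bi → khangikhubbi.
Attach mood subjunctive -ud (after vowel 'i') → khangikhubbiud.
Attach number singular -r → khangikhubbiudr.
Apply vowel harmony: khangikhubbiudr → khangikhibbiidr.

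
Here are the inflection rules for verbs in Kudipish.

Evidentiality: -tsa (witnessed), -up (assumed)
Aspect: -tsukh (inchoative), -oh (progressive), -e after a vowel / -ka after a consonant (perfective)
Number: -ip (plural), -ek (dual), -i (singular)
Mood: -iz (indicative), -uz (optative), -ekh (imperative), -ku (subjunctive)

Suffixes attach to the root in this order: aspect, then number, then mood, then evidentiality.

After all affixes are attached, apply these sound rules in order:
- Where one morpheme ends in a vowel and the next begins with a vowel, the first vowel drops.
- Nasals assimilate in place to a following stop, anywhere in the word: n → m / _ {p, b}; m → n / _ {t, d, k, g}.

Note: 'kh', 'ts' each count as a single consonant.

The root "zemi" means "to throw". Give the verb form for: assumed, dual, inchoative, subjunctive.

Attach aspect inchoative -tsukh → zemitsukh.
Attach number dual -ek → zemitsukhek.
Attach mood subjunctive -ku → zemitsukhekku.
Attach evidentiality assumed -up → zemitsukhekkuup.
Apply vowel deletion: zemitsukhekkuup → zemitsukhekkup.
Nasal assimilation: no change.

zemitsukhekkup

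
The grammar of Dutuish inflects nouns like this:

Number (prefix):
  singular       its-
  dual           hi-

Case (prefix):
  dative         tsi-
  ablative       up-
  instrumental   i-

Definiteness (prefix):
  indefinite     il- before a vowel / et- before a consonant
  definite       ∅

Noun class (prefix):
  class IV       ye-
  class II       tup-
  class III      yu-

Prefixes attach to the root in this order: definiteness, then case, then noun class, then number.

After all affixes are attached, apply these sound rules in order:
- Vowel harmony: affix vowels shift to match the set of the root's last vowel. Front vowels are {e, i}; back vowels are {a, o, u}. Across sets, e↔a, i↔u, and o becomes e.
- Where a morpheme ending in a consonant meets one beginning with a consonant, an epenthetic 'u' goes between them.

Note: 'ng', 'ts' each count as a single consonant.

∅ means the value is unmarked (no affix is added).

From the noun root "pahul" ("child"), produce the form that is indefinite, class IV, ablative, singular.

Attach definiteness indefinite et- (before consonant 'p') → etpahul.
Attach case ablative up- → upetpahul.
Attach noun class class IV ye- → yeupetpahul.
Attach number singular its- → itsyeupetpahul.
Apply vowel harmony: itsyeupetpahul → utsyaupatpahul.
Apply epenthesis: utsyaupatpahul → utsuyaupatupahul.

utsuyaupatupahul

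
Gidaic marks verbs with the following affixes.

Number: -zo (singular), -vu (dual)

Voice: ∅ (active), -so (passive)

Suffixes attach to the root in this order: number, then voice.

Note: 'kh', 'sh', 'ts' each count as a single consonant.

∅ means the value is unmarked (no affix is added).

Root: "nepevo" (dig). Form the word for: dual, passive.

nepevovuso

Attach number dual -vu → nepevovu.
Attach voice passive -so → nepevovuso.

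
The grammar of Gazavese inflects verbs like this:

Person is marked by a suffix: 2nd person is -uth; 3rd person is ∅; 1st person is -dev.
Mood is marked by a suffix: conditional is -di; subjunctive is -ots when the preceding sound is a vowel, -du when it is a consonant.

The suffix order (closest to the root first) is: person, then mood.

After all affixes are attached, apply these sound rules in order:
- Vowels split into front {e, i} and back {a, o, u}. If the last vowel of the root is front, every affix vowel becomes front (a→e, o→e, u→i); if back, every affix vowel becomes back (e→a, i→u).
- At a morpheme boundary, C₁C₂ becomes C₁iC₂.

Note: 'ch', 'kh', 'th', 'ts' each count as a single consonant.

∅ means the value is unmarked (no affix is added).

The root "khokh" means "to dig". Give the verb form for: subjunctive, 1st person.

Attach person 1st person -dev → khokhdev.
Attach mood subjunctive -du (after consonant 'v') → khokhdevdu.
Apply vowel harmony: khokhdevdu → khokhdavdu.
Apply epenthesis: khokhdavdu → khokhidavidu.

khokhidavidu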